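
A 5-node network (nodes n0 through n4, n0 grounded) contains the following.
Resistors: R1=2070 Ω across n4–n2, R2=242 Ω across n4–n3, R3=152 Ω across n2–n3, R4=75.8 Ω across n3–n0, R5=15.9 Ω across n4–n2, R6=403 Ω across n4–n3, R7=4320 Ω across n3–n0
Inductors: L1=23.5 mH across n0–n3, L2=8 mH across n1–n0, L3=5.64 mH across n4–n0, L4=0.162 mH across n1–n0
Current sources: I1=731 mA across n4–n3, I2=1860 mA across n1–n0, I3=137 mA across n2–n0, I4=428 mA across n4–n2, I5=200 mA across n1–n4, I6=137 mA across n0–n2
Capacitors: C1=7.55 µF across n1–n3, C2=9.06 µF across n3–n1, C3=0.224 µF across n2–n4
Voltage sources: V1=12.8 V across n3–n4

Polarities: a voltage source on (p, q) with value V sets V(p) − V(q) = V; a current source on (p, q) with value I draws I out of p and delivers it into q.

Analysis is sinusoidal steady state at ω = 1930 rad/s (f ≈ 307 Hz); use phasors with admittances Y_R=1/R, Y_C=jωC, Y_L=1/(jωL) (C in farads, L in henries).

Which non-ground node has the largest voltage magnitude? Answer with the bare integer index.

Element admittances at ω=1930 rad/s:
  Y(R1) = 0.0004831+0.000j S between n4,n2
  Y(L1) = 0.000-0.02205j S between n0,n3
  I1: injects 0.731 A into n3 (from n4)
  Y(C1) = 0.000+0.01457j S between n1,n3
  Y(L2) = 0.000-0.06477j S between n1,n0
  Y(R2) = 0.004132+0.000j S between n4,n3
  I2: injects 1.86 A into n0 (from n1)
  Y(R3) = 0.006579+0.000j S between n2,n3
  Y(L3) = 0.000-0.09187j S between n4,n0
  Y(R4) = 0.01319+0.000j S between n3,n0
  I3: injects 0.137 A into n0 (from n2)
  Y(C2) = 0.000+0.01749j S between n3,n1
  Y(C3) = 0.000+0.0004323j S between n2,n4
  I4: injects 0.428 A into n2 (from n4)
  Y(R5) = 0.06289+0.000j S between n4,n2
  Y(R6) = 0.002481+0.000j S between n4,n3
  Y(L4) = 0.000-3.198j S between n1,n0
  I5: injects 0.2 A into n4 (from n1)
  Y(R7) = 0.0002315+0.000j S between n3,n0
  I6: injects 0.137 A into n2 (from n0)
  V1: constraint V(n3)−V(n4) = 12.8
Assemble and solve the 5×5 MNA system:
  V(n1)=-0.1436-0.6407j  V(n2)=8.996+0.2753j  V(n3)=14.47+0.3206j  V(n4)=1.674+0.3206j
  i(V1)=0.4398-0.1541j

3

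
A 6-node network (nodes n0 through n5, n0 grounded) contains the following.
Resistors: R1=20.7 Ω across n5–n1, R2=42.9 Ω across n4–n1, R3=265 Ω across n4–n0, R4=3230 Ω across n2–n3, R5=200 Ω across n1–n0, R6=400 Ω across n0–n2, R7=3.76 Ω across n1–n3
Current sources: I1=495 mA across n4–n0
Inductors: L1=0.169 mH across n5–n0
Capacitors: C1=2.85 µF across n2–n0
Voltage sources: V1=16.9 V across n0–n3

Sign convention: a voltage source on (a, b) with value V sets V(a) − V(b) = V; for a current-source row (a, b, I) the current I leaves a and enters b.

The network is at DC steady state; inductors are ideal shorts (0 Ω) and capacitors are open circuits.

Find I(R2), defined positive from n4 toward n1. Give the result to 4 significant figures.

Apply KCL at each of the 5 non-ground nodes and solve the resulting linear system.
Node n1: branches {R1, R2, R5, R7} → V_1 = -15.26
Node n2: branches {R4, R6, C1} → V_2 = -1.862
Node n3: branches {R4, R7, V1} → V_3 = -16.90
Node n4: branches {R2, I1, R3} → V_4 = -31.41
Node n5: branches {R1, L1} → V_5 = 0.000
Source currents: i(L1)=-0.7371, i(V1)=-0.4415

-0.3765 A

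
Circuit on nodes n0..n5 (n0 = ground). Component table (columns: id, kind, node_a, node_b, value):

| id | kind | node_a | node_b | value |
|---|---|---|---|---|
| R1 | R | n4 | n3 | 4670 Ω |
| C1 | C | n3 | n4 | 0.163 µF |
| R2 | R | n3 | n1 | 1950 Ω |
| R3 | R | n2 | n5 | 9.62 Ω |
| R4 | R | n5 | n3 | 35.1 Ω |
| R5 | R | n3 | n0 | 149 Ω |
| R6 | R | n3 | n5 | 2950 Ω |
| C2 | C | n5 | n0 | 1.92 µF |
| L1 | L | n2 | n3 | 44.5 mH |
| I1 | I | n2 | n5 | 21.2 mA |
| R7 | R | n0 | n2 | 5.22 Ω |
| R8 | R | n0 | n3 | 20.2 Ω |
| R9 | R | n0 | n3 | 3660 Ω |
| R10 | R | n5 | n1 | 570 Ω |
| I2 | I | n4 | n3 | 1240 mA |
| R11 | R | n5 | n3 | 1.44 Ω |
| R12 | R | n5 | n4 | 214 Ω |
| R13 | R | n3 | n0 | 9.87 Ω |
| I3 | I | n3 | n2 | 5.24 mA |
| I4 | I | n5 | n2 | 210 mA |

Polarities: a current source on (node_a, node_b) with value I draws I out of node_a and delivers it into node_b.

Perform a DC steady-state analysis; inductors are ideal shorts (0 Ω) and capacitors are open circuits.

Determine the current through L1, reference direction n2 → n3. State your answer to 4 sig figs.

0.02145 A

MNA unknowns: 5 node voltages V₁..V_5 plus 1 source current (L1)
R1: Y=0.0002141 on G[4,3]
C1: Y=0.000 on G[3,4]
R2: Y=0.0005128 on G[3,1]
R3: Y=0.1040 on G[2,5]
R4: Y=0.02849 on G[5,3]
R5: Y=0.006711 on G[3,0]
R6: Y=0.0003390 on G[3,5]
C2: Y=0.000 on G[5,0]
L1: row V2−V3=0, i_L1 at 2,3
I1: z[2]−=0.0212, z[5]+=0.0212
R7: Y=0.1916 on G[0,2]
R8: Y=0.04950 on G[0,3]
R9: Y=0.0002732 on G[0,3]
R10: Y=0.001754 on G[5,1]
I2: z[4]−=1.24, z[3]+=1.24
R11: Y=0.6944 on G[5,3]
R12: Y=0.004673 on G[5,4]
R13: Y=0.1013 on G[3,0]
I3: z[3]−=0.00524, z[2]+=0.00524
I4: z[5]−=0.21, z[2]+=0.21
solve → V1=-1.285, V2=0.000, V3=0.000, V4=-255.3, V5=-1.660
aux → i_L1=0.02145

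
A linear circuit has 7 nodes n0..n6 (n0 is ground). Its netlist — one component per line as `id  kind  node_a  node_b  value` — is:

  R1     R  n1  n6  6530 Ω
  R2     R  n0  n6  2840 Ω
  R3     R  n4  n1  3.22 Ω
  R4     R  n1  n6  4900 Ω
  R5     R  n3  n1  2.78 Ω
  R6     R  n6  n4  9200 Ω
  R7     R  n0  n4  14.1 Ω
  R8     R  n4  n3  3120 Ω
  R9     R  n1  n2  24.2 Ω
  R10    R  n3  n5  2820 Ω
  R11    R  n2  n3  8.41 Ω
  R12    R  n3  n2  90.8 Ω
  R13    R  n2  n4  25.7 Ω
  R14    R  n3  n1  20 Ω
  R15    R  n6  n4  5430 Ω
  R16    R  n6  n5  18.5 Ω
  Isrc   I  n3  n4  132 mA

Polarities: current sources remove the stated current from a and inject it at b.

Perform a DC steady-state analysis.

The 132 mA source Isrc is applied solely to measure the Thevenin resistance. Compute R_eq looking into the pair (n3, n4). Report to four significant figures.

R_eq = 4.798 Ω

Apply KCL at each of the 6 non-ground nodes and solve the resulting linear system.
Node n1: branches {R1, R3, R4, R5, R9, R14} → V_1 = -0.3645
Node n2: branches {R9, R11, R12, R13} → V_2 = -0.4621
Node n3: branches {R5, R8, R10, R11, R12, R14, Isrc} → V_3 = -0.6320
Node n4: branches {R3, R6, R7, R8, R13, R15, Isrc} → V_4 = 0.001292
Node n5: branches {R10, R16} → V_5 = -0.2626
Node n6: branches {R1, R2, R4, R6, R15, R16} → V_6 = -0.2602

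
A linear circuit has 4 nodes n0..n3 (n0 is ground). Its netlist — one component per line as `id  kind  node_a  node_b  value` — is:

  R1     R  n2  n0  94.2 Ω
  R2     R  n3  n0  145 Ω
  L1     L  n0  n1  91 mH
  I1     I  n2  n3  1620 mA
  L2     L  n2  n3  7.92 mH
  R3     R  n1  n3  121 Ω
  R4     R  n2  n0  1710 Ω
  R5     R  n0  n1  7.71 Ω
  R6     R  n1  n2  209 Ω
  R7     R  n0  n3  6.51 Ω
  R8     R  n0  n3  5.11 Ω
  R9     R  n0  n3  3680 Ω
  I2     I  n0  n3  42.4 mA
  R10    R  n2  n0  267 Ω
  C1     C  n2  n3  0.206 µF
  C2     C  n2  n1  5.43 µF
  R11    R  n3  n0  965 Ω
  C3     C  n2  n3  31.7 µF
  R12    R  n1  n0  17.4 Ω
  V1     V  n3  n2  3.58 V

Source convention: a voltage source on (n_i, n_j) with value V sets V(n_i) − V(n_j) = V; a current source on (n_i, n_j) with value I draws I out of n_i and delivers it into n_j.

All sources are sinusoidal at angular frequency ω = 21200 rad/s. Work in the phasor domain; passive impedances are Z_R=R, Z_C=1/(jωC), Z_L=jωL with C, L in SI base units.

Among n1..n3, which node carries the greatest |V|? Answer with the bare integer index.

2

MNA unknowns: 3 node voltages V₁..V_3 plus 1 source current (V1)
R1: Y=0.01062+0.000j on G[2,0]
R2: Y=0.006897+0.000j on G[3,0]
L1: Y=0.000-0.0005183j on G[0,1]
I1: z[2]−=1.62, z[3]+=1.62
L2: Y=0.000-0.005956j on G[2,3]
R3: Y=0.008264+0.000j on G[1,3]
R4: Y=0.0005848+0.000j on G[2,0]
R5: Y=0.1297+0.000j on G[0,1]
R6: Y=0.004785+0.000j on G[1,2]
R7: Y=0.1536+0.000j on G[0,3]
R8: Y=0.1957+0.000j on G[0,3]
R9: Y=0.0002717+0.000j on G[0,3]
I2: z[0]−=0.0424, z[3]+=0.0424
R10: Y=0.003745+0.000j on G[2,0]
C1: Y=0.000+0.004367j on G[2,3]
C2: Y=0.000+0.1151j on G[2,1]
R11: Y=0.001036+0.000j on G[3,0]
C3: Y=0.000+0.6720j on G[2,3]
R12: Y=0.05747+0.000j on G[1,0]
V1: row V3−V2=3.58, i_V1 at 3,2
solve → V1=-0.9482-1.058j, V2=-2.845+0.5304j, V3=0.7355+0.5304j
aux → i_V1=1.386-2.603j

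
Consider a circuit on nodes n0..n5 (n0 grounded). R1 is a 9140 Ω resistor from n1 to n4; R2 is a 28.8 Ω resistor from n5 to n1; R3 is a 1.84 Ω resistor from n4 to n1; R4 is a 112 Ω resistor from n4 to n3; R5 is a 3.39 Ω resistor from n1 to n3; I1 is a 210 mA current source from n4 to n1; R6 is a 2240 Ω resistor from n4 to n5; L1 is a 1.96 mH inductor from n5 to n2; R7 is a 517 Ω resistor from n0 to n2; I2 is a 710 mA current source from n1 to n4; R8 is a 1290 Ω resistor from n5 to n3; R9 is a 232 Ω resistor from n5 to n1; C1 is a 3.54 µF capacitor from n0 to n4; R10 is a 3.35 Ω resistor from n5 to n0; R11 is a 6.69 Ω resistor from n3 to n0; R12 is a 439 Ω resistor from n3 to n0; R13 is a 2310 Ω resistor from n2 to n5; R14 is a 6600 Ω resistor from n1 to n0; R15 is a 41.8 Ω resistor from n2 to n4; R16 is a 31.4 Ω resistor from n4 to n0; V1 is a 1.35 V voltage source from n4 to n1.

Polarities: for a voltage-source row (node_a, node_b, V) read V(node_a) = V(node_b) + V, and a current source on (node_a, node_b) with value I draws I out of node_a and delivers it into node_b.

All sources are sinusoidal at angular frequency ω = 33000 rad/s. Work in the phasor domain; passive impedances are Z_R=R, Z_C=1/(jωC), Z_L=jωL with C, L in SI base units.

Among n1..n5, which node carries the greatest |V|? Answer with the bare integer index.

MNA unknowns: 5 node voltages V₁..V_5 plus 1 source current (V1)
R1: Y=0.0001094+0.000j on G[1,4]
R2: Y=0.03472+0.000j on G[5,1]
R3: Y=0.5435+0.000j on G[4,1]
R4: Y=0.008929+0.000j on G[4,3]
R5: Y=0.2950+0.000j on G[1,3]
I1: z[4]−=0.21, z[1]+=0.21
R6: Y=0.0004464+0.000j on G[4,5]
L1: Y=0.000-0.01546j on G[5,2]
R7: Y=0.001934+0.000j on G[0,2]
I2: z[1]−=0.71, z[4]+=0.71
R8: Y=0.0007752+0.000j on G[5,3]
R9: Y=0.004310+0.000j on G[5,1]
C1: Y=0.000+0.1168j on G[0,4]
R10: Y=0.2985+0.000j on G[5,0]
R11: Y=0.1495+0.000j on G[3,0]
R12: Y=0.002278+0.000j on G[3,0]
R13: Y=0.0004329+0.000j on G[2,5]
R14: Y=0.0001515+0.000j on G[1,0]
R15: Y=0.02392+0.000j on G[2,4]
R16: Y=0.03185+0.000j on G[4,0]
V1: row V4−V1=1.35, i_V1 at 4,1
solve → V1=-0.6134-0.4553j, V2=0.6246-0.009449j, V3=-0.3821-0.3033j, V4=0.7366-0.4553j, V5=-0.06624-0.08519j
aux → i_V1=-0.3235-0.05936j

4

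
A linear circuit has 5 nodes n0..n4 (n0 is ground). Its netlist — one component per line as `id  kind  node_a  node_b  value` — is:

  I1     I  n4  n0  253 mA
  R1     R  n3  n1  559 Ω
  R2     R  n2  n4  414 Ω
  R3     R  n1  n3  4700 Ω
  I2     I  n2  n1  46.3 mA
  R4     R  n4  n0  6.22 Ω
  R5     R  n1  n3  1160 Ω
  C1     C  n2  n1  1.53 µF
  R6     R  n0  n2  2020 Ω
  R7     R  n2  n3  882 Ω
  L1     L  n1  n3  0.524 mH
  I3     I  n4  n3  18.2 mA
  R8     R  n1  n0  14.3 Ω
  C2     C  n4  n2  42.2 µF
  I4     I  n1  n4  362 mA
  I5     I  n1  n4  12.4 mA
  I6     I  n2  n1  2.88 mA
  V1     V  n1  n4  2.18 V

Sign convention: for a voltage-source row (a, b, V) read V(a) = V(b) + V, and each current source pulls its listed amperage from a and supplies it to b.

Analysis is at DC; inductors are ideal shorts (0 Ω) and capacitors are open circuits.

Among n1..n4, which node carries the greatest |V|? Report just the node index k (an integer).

Apply KCL at each of the 4 non-ground nodes and solve the resulting linear system.
Node n1: branches {R1, R3, I2, R5, C1, L1, R8, I4, I5, I6, V1} → V_1 = 0.4506
Node n2: branches {R2, I2, C1, R6, R7, C2, I6} → V_2 = -13.07
Node n3: branches {R1, R3, R5, R7, L1, I3} → V_3 = 0.4506
Node n4: branches {I1, R2, R4, I3, C2, I4, I5, V1} → V_4 = -1.729
Source currents: i(L1)=-0.002874, i(V1)=-0.3539

2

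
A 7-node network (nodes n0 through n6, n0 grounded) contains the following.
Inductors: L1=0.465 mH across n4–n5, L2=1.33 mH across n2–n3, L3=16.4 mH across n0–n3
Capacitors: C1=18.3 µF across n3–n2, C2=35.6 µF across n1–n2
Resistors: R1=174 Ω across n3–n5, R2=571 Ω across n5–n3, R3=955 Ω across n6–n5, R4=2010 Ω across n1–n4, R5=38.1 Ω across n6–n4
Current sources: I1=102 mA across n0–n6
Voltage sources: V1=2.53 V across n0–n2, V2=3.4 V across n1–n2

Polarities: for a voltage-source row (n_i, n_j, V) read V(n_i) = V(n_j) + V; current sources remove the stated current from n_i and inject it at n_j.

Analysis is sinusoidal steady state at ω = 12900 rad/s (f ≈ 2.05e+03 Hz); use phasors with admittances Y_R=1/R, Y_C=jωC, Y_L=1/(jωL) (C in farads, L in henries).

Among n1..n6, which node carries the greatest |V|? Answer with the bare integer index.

6

Apply KCL at each of the 6 non-ground nodes and solve the resulting linear system.
Node n1: branches {C2, R4, V2} → V_1 = 0.8700+0.000j
Node n2: branches {C1, L2, C2, V1, V2} → V_2 = -2.530+0.000j
Node n3: branches {C1, L2, R1, R2, L3} → V_3 = -2.599-0.5621j
Node n4: branches {L1, R4, R5} → V_4 = 10.38-0.001956j
Node n5: branches {L1, R1, R2, R3} → V_5 = 10.37-0.5619j
Node n6: branches {I1, R3, R5} → V_6 = 14.11-0.02344j
Source currents: i(V1)=-0.1047+0.01229j, i(V2)=0.004730-1.561j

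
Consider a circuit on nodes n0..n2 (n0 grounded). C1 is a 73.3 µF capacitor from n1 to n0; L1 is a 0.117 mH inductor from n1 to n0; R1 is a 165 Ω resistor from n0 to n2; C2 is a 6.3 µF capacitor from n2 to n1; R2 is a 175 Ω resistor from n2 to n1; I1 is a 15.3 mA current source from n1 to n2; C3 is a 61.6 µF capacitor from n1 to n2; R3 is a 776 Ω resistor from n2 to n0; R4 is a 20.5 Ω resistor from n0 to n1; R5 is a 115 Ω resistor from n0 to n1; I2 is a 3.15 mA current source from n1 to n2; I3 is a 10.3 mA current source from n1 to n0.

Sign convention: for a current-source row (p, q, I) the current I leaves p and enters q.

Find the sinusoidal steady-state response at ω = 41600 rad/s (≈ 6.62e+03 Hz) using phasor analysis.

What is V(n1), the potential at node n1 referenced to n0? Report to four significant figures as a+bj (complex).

Apply KCL at each of the 2 non-ground nodes and solve the resulting linear system.
Node n1: branches {C1, L1, C2, R2, I1, C3, R4, R5, I2, I3} → V_1 = -6.565e-05+0.003620j
Node n2: branches {R1, C2, R2, I1, C3, R3, I2} → V_2 = -4.486e-05-0.002911j

-6.565e-05+0.003620j V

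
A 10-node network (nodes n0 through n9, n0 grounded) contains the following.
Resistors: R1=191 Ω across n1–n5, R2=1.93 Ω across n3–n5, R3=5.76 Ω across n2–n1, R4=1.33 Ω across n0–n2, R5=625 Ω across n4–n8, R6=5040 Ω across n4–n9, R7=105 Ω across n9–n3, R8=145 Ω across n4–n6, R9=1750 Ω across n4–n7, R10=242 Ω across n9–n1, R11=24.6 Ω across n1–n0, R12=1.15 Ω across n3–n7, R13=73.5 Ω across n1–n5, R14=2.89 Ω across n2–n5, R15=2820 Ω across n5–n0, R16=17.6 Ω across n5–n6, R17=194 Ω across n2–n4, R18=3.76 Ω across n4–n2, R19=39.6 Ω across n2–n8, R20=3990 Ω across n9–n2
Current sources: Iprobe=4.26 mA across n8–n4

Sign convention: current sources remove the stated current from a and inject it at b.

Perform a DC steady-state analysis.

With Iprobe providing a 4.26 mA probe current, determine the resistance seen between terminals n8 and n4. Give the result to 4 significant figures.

Element admittances at DC:
  Y(R1) = 0.005236 S between n1,n5
  Y(R2) = 0.5181 S between n3,n5
  Y(R3) = 0.1736 S between n2,n1
  Y(R4) = 0.7519 S between n0,n2
  Y(R5) = 0.001600 S between n4,n8
  Y(R6) = 0.0001984 S between n4,n9
  Y(R7) = 0.009524 S between n9,n3
  Y(R8) = 0.006897 S between n4,n6
  Y(R9) = 0.0005714 S between n4,n7
  Y(R10) = 0.004132 S between n9,n1
  Y(R11) = 0.04065 S between n1,n0
  Y(R12) = 0.8696 S between n3,n7
  Y(R13) = 0.01361 S between n1,n5
  Y(R14) = 0.3460 S between n2,n5
  Y(R15) = 0.0003546 S between n5,n0
  Y(R16) = 0.05682 S between n5,n6
  Y(R17) = 0.005155 S between n2,n4
  Y(R18) = 0.2660 S between n4,n2
  Y(R19) = 0.02525 S between n2,n8
  Y(R20) = 0.0002506 S between n9,n2
  Iprobe: injects 0.00426 A into n4 (from n8)
Assemble and solve the 9×9 MNA system:
  V(n1)=2.660e-05  V(n2)=-1.562e-06  V(n3)=0.0002796  V(n4)=0.01434  V(n5)=0.0002620  V(n6)=0.001785  V(n7)=0.0002889  V(n8)=-0.1578  V(n9)=0.0003983

R_eq = 40.41 Ω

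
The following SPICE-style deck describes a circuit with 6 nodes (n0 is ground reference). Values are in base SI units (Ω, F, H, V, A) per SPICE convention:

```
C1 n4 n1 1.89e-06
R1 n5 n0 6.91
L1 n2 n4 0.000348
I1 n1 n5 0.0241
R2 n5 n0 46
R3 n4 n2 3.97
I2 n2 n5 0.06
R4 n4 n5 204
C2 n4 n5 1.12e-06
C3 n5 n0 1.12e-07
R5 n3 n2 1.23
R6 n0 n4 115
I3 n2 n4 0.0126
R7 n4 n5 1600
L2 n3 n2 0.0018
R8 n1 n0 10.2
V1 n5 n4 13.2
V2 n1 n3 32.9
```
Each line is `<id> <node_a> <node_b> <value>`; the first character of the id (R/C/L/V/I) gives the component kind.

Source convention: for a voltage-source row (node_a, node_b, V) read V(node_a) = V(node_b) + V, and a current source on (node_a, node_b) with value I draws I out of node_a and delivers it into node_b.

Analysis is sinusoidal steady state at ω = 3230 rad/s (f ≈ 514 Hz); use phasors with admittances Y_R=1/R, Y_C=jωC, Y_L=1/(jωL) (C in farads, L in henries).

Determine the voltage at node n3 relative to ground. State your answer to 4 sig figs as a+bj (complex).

MNA unknowns: 5 node voltages V₁..V_5 plus 2 source currents (V1, V2)
C1: Y=0.000+0.006105j on G[4,1]
R1: Y=0.1447+0.000j on G[5,0]
L1: Y=0.000-0.8896j on G[2,4]
I1: z[1]−=0.0241, z[5]+=0.0241
R2: Y=0.02174+0.000j on G[5,0]
R3: Y=0.2519+0.000j on G[4,2]
I2: z[2]−=0.06, z[5]+=0.06
R4: Y=0.004902+0.000j on G[4,5]
C2: Y=0.000+0.003618j on G[4,5]
C3: Y=0.000+0.0003618j on G[5,0]
R5: Y=0.8130+0.000j on G[3,2]
R6: Y=0.008696+0.000j on G[0,4]
I3: z[2]−=0.0126, z[4]+=0.0126
R7: Y=0.0006250+0.000j on G[4,5]
L2: Y=0.000-0.1720j on G[3,2]
R8: Y=0.09804+0.000j on G[1,0]
V1: row V5−V4=13.2, i_V1 at 5,4
V2: row V1−V3=32.9, i_V2 at 1,3
solve → V1=11.96-1.116j, V2=-19.53-0.7194j, V3=-20.94-1.116j, V4=-19.24+0.6370j, V5=-6.041+0.6370j
aux → i_V1=1.017-0.1516j, i_V2=-1.208-0.08112j

-20.94-1.116j V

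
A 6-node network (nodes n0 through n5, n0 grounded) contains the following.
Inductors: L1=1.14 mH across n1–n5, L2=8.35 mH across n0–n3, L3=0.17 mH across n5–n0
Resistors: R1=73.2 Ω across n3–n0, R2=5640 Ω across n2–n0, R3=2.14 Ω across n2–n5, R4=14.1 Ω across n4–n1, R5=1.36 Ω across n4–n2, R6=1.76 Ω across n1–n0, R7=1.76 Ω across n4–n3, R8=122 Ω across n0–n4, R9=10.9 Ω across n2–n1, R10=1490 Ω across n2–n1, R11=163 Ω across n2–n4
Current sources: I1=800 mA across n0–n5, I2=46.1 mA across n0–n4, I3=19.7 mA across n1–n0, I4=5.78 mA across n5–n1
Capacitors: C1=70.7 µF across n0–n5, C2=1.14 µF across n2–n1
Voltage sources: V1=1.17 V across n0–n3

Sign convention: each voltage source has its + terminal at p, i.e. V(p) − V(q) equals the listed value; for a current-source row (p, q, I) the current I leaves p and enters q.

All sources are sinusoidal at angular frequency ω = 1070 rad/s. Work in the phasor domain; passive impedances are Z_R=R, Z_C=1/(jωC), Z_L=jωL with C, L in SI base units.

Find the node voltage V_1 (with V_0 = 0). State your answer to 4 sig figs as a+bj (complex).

-0.01019-0.005541j V

Apply KCL at each of the 5 non-ground nodes and solve the resulting linear system.
Node n1: branches {L1, R4, I3, R6, I4, R9, R10, C2} → V_1 = -0.01019-0.005541j
Node n2: branches {R2, R3, R5, R9, R10, C2, R11} → V_2 = -0.3650+0.05078j
Node n3: branches {R1, L2, R7, V1} → V_3 = -1.170+0.000j
Node n4: branches {R4, R5, I2, R7, R8, R11} → V_4 = -0.6409+0.02683j
Node n5: branches {L1, R3, I1, C1, I4, L3} → V_5 = 0.002273+0.09902j
Source currents: i(V1)=-0.3166+0.1157j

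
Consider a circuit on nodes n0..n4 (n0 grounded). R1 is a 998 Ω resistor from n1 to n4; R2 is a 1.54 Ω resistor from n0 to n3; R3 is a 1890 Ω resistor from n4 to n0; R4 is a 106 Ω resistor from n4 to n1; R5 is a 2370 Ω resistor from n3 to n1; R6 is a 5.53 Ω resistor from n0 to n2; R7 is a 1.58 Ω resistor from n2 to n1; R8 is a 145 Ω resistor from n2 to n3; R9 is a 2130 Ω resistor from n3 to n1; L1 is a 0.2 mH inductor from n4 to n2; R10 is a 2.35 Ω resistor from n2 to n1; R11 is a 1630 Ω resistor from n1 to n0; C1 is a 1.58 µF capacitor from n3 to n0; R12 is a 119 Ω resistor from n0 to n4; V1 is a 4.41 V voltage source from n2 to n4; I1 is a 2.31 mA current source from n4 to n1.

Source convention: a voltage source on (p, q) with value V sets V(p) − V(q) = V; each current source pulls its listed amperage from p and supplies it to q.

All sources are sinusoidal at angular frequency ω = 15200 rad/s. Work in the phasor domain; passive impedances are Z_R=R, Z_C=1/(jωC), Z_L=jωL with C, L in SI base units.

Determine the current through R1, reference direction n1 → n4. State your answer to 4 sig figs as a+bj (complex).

Apply KCL at each of the 4 non-ground nodes and solve the resulting linear system.
Node n1: branches {R1, R4, R5, R7, R9, R10, R11, I1} → V_1 = 0.1581-3.372e-06j
Node n2: branches {R6, R7, R8, L1, R10, V1} → V_2 = 0.1992-3.307e-06j
Node n3: branches {R2, R5, R8, R9, C1} → V_3 = 0.002302-8.416e-05j
Node n4: branches {R1, R3, R4, L1, R12, V1, I1} → V_4 = -4.211-3.307e-06j
Source currents: i(V1)=-0.08090+1.451j

0.004378+0.000j A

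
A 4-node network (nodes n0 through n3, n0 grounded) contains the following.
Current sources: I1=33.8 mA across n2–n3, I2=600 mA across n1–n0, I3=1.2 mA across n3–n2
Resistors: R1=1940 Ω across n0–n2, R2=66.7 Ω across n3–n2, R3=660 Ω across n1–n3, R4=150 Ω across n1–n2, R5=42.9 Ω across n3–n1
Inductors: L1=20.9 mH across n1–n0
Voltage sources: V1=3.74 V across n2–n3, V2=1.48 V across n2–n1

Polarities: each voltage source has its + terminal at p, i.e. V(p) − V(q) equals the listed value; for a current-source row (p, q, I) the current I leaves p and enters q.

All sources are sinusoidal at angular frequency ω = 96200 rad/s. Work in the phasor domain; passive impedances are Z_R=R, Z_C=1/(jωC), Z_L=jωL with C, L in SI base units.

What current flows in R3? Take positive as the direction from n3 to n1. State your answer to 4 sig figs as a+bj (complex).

-0.003424+0.000j A

Element admittances at ω=96200 rad/s:
  I1: injects 0.0338 A into n3 (from n2)
  Y(R1) = 0.0005155+0.000j S between n0,n2
  Y(R2) = 0.01499+0.000j S between n3,n2
  Y(L1) = 0.000-0.0004974j S between n1,n0
  Y(R3) = 0.001515+0.000j S between n1,n3
  I2: injects 0.6 A into n0 (from n1)
  Y(R4) = 0.006667+0.000j S between n1,n2
  I3: injects 0.0012 A into n2 (from n3)
  Y(R5) = 0.02331+0.000j S between n3,n1
  V1: constraint V(n2)−V(n3) = 3.74
  V2: constraint V(n2)−V(n1) = 1.48
Assemble and solve the 5×5 MNA system:
  V(n1)=-603.6-582.4j  V(n2)=-602.1-582.4j  V(n3)=-605.8-582.4j
  i(V1)=-0.1448+0.000j  i(V2)=0.3566+0.3002j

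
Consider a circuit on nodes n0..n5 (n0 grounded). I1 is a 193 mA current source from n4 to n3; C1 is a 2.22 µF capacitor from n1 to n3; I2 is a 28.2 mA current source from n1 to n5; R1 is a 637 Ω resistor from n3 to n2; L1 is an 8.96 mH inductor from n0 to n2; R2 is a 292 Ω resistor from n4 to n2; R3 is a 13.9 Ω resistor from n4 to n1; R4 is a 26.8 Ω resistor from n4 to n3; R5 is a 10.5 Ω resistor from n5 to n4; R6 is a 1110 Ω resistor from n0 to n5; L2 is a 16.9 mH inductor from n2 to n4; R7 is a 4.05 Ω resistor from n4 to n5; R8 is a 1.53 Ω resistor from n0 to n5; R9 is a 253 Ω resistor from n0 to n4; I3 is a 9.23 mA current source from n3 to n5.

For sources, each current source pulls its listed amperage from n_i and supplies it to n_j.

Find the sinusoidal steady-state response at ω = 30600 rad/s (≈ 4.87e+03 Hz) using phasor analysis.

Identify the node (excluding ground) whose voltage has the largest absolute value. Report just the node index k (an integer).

3

Apply KCL at each of the 5 non-ground nodes and solve the resulting linear system.
Node n1: branches {C1, I2, R3} → V_1 = 1.082+0.5952j
Node n2: branches {R1, L1, R2, L2} → V_2 = 0.3522+0.09979j
Node n3: branches {I1, C1, R1, R4, I3} → V_3 = 1.706-1.081j
Node n4: branches {I1, R2, R3, R4, R5, L2, R7, R9} → V_4 = -0.1091+0.005619j
Node n5: branches {I2, R5, R6, R7, R8, I3} → V_5 = 0.0001028+0.001929j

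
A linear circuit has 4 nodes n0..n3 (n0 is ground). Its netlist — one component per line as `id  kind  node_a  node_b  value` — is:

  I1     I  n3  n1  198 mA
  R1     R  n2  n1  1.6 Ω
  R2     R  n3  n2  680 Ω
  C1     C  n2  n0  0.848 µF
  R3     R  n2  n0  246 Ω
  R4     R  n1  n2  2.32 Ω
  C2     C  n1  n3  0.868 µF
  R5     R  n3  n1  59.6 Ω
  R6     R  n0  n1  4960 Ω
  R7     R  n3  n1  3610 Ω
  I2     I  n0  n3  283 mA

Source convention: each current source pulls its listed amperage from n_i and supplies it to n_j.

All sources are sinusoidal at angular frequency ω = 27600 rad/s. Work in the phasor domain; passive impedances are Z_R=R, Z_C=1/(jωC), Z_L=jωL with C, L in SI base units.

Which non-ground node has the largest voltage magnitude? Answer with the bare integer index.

Element admittances at ω=27600 rad/s:
  I1: injects 0.198 A into n1 (from n3)
  Y(R1) = 0.6250+0.000j S between n2,n1
  Y(R2) = 0.001471+0.000j S between n3,n2
  Y(C1) = 0.000+0.02340j S between n2,n0
  Y(R3) = 0.004065+0.000j S between n2,n0
  Y(R4) = 0.4310+0.000j S between n1,n2
  Y(C2) = 0.000+0.02396j S between n1,n3
  Y(R5) = 0.01678+0.000j S between n3,n1
  Y(R6) = 0.0002016+0.000j S between n0,n1
  Y(R7) = 0.0002770+0.000j S between n3,n1
  I2: injects 0.283 A into n3 (from n0)
Assemble and solve the 3×3 MNA system:
  V(n1)=2.398-11.70j  V(n2)=2.133-11.70j  V(n3)=4.107-13.91j

3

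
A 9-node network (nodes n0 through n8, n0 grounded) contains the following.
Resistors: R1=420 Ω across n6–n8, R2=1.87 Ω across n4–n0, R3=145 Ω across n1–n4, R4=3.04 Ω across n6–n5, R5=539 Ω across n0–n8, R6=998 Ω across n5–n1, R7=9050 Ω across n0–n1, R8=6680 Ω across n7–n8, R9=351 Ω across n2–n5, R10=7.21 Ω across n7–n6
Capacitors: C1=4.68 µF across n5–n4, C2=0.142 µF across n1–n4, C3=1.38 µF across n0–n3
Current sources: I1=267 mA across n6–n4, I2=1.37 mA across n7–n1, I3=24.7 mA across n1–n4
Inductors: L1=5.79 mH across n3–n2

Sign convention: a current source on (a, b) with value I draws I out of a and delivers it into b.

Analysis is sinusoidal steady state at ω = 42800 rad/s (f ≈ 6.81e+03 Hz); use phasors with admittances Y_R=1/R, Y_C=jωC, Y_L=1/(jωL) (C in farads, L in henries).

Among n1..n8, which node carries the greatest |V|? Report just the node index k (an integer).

1

Element admittances at ω=42800 rad/s:
  Y(R1) = 0.002381+0.000j S between n6,n8
  Y(C1) = 0.000+0.2003j S between n5,n4
  Y(C2) = 0.000+0.006078j S between n1,n4
  I1: injects 0.267 A into n4 (from n6)
  Y(R2) = 0.5348+0.000j S between n4,n0
  Y(R3) = 0.006897+0.000j S between n1,n4
  Y(L1) = 0.000-0.004035j S between n3,n2
  Y(R4) = 0.3289+0.000j S between n6,n5
  Y(R5) = 0.001855+0.000j S between n0,n8
  Y(C3) = 0.000+0.05906j S between n0,n3
  I2: injects 0.00137 A into n1 (from n7)
  Y(R6) = 0.001002+0.000j S between n5,n1
  Y(R7) = 0.0001105+0.000j S between n0,n1
  Y(R8) = 0.0001497+0.000j S between n7,n8
  Y(R9) = 0.002849+0.000j S between n2,n5
  Y(R10) = 0.1387+0.000j S between n7,n6
  I3: injects 0.0247 A into n4 (from n1)
Assemble and solve the 8×8 MNA system:
  V(n1)=-1.770+1.503j  V(n2)=-0.6237+0.3964j  V(n3)=0.04574-0.02907j  V(n4)=-0.001174-0.008045j  V(n5)=-0.02103+1.345j  V(n6)=-0.8342+1.340j  V(n7)=-0.8436+1.340j  V(n8)=-0.4816+0.7733j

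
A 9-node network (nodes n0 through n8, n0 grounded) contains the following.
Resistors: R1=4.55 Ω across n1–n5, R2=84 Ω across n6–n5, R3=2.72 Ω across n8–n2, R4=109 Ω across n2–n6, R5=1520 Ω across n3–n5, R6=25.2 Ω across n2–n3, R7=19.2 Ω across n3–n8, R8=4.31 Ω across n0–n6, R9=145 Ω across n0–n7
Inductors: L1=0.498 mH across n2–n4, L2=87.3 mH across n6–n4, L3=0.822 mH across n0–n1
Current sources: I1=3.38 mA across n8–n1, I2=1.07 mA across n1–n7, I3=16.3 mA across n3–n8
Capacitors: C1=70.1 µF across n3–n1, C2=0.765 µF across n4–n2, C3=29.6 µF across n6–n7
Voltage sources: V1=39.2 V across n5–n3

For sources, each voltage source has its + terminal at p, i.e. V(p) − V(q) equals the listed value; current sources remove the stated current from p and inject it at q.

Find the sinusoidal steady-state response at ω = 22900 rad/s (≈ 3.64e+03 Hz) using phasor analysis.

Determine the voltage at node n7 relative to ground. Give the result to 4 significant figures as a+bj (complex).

MNA unknowns: 8 node voltages V₁..V_8 plus 1 source current (V1)
R1: Y=0.2198+0.000j on G[1,5]
L1: Y=0.000-0.08769j on G[2,4]
I1: z[8]−=0.00338, z[1]+=0.00338
R2: Y=0.01190+0.000j on G[6,5]
R3: Y=0.3676+0.000j on G[8,2]
R4: Y=0.009174+0.000j on G[2,6]
C1: Y=0.000+1.605j on G[3,1]
L2: Y=0.000-0.0005002j on G[6,4]
R5: Y=0.0006579+0.000j on G[3,5]
R6: Y=0.03968+0.000j on G[2,3]
R7: Y=0.05208+0.000j on G[3,8]
L3: Y=0.000-0.05312j on G[0,1]
C2: Y=0.000+0.01752j on G[4,2]
R8: Y=0.2320+0.000j on G[0,6]
C3: Y=0.000+0.6778j on G[6,7]
I2: z[1]−=0.00107, z[7]+=0.00107
R9: Y=0.006897+0.000j on G[0,7]
I3: z[3]−=0.0163, z[8]+=0.0163
V1: row V5−V3=39.2, i_V1 at 5,3
solve → V1=-0.7136-7.617j, V2=-1.012-1.923j, V3=-1.446-2.097j, V4=-0.9927-1.911j, V5=37.75-2.097j, V6=1.694-0.1591j, V7=1.695-0.1435j, V8=-1.035-1.945j
aux → i_V1=-8.910-1.190j

1.695-0.1435j V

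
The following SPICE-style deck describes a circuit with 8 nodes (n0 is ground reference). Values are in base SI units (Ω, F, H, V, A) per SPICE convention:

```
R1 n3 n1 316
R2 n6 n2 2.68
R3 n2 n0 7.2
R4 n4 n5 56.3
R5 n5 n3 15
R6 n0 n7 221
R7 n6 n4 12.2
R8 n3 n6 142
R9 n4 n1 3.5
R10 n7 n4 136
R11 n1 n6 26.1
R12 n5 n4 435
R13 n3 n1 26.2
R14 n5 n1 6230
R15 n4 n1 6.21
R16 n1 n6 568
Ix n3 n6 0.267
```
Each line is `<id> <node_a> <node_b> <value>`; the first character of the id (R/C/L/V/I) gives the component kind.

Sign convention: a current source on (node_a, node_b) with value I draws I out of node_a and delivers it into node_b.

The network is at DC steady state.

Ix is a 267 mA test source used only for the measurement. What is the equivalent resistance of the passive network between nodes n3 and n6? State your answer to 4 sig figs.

MNA unknowns: 7 node voltages V₁..V_7
R1: Y=0.003165 on G[3,1]
R2: Y=0.3731 on G[6,2]
R3: Y=0.1389 on G[2,0]
R4: Y=0.01776 on G[4,5]
R5: Y=0.06667 on G[5,3]
R6: Y=0.004525 on G[0,7]
R7: Y=0.08197 on G[6,4]
R8: Y=0.007042 on G[3,6]
R9: Y=0.2857 on G[4,1]
R10: Y=0.007353 on G[7,4]
R11: Y=0.03831 on G[1,6]
R12: Y=0.002299 on G[5,4]
R13: Y=0.03817 on G[3,1]
R14: Y=0.0001605 on G[5,1]
R15: Y=0.1610 on G[4,1]
R16: Y=0.001761 on G[1,6]
Ix: z[3]−=0.267, z[6]+=0.267
solve → V1=-1.891, V2=0.03431, V3=-5.811, V4=-1.701, V5=-4.855, V6=0.04708, V7=-1.053

R_eq = 21.94 Ω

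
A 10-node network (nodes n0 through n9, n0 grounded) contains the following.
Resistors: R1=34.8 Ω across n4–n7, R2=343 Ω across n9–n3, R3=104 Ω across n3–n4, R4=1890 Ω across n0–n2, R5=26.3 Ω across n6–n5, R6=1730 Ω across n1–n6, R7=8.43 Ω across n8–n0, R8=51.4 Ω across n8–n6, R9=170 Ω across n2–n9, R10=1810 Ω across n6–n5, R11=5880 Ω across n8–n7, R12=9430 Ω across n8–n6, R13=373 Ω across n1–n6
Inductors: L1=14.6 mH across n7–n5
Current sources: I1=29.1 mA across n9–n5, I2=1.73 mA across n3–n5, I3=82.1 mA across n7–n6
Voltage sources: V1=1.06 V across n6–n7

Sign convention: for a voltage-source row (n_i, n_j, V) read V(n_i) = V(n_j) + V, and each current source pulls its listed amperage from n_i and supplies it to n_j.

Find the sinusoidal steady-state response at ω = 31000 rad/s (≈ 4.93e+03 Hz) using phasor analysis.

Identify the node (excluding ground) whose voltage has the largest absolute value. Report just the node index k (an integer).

9

Apply KCL at each of the 9 non-ground nodes and solve the resulting linear system.
Node n1: branches {R6, R13} → V_1 = 0.3571+0.000j
Node n2: branches {R4, R9} → V_2 = -11.13+0.000j
Node n3: branches {R2, R3, I2} → V_3 = -4.165+0.000j
Node n4: branches {R1, R3} → V_4 = -1.571+0.000j
Node n5: branches {L1, I1, R5, R10, I2} → V_5 = 1.150+0.1061j
Node n6: branches {R5, R6, R8, R10, R12, I3, R13, V1} → V_6 = 0.3571+0.000j
Node n7: branches {R1, L1, R11, I3, V1} → V_7 = -0.7029+0.000j
Node n8: branches {R7, R8, R11, R12} → V_8 = 0.04963+0.000j
Node n9: branches {R2, I1, R9} → V_9 = -12.13+0.000j
Source currents: i(V1)=0.1067+0.004094j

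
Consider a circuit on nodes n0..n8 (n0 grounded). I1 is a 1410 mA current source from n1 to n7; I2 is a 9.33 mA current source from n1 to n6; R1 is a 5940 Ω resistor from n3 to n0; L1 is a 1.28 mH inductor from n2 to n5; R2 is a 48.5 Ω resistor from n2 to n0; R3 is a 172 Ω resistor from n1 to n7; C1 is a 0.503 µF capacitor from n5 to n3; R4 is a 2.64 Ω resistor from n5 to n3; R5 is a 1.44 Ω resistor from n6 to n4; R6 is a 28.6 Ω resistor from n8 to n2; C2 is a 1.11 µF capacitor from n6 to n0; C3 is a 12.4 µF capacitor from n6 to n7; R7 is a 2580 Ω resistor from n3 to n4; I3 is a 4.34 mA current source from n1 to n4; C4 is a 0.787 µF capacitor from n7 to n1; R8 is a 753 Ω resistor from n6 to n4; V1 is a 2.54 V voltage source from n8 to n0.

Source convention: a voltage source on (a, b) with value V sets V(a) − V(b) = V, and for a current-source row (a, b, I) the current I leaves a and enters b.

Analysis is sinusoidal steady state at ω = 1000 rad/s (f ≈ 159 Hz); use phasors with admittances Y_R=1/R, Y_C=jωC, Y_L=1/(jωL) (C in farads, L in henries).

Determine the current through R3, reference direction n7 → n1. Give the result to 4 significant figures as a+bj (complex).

1.398-0.1892j A

Apply KCL at each of the 8 non-ground nodes and solve the resulting linear system.
Node n1: branches {I1, I2, R3, I3, C4} → V_1 = -240.3+33.16j
Node n2: branches {L1, R2, R6} → V_2 = 1.583-0.003370j
Node n3: branches {R1, C1, R4, R7} → V_3 = 1.581-0.004899j
Node n4: branches {R5, R7, I3, R8} → V_4 = 0.1765-0.4903j
Node n5: branches {L1, C1, R4} → V_5 = 1.583-0.004407j
Node n6: branches {I2, R5, C2, C3, R8} → V_6 = 0.1695-0.4905j
Node n7: branches {I1, R3, C3, C4} → V_7 = 0.1695+0.6119j
Node n8: branches {R6, V1} → V_8 = 2.540+0.000j
Source currents: i(V1)=-0.03345-0.0001178j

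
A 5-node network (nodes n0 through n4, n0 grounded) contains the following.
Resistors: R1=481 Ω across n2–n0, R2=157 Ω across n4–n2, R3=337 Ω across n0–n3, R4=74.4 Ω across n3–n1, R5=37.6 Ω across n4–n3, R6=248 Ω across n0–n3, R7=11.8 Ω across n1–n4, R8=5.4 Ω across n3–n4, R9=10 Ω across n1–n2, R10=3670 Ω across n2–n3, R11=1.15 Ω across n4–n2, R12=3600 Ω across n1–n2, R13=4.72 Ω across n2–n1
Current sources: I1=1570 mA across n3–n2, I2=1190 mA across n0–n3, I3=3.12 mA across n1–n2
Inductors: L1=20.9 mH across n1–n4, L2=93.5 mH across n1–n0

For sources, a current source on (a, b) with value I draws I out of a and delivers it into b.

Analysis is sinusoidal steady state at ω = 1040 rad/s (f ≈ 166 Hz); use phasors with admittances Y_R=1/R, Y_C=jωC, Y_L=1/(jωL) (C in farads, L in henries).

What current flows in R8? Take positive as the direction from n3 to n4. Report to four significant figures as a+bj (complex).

MNA unknowns: 4 node voltages V₁..V_4
R1: Y=0.002079+0.000j on G[2,0]
R2: Y=0.006369+0.000j on G[4,2]
R3: Y=0.002967+0.000j on G[0,3]
R4: Y=0.01344+0.000j on G[3,1]
R5: Y=0.02660+0.000j on G[4,3]
I1: z[3]−=1.57, z[2]+=1.57
R6: Y=0.004032+0.000j on G[0,3]
R7: Y=0.08475+0.000j on G[1,4]
I2: z[0]−=1.19, z[3]+=1.19
R8: Y=0.1852+0.000j on G[3,4]
R9: Y=0.1000+0.000j on G[1,2]
R10: Y=0.0002725+0.000j on G[2,3]
R11: Y=0.8696+0.000j on G[4,2]
R12: Y=0.0002778+0.000j on G[1,2]
R13: Y=0.2119+0.000j on G[2,1]
L1: Y=0.000-0.04601j on G[1,4]
L2: Y=0.000-0.01028j on G[1,0]
I3: z[1]−=0.00312, z[2]+=0.00312
solve → V1=56.54+66.84j, V2=58.70+65.69j, V3=54.37+63.55j, V4=57.82+65.44j

-0.6385-0.3498j A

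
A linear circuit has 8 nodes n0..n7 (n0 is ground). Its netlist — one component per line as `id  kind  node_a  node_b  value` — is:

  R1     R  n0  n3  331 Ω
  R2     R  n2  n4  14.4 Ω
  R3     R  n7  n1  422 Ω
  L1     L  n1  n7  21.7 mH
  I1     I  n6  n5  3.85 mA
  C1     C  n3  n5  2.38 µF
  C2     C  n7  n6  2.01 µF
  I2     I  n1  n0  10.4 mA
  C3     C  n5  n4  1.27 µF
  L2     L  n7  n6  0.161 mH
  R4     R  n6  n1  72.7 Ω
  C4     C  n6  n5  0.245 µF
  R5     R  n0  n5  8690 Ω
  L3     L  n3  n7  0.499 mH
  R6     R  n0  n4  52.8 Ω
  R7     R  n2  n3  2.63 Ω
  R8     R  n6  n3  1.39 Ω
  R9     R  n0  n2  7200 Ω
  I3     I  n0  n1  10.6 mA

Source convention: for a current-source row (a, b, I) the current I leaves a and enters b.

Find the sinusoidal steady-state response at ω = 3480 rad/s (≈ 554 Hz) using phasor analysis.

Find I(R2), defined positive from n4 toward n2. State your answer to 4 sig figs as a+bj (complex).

Element admittances at ω=3480 rad/s:
  Y(R1) = 0.003021+0.000j S between n0,n3
  Y(R2) = 0.06944+0.000j S between n2,n4
  Y(R3) = 0.002370+0.000j S between n7,n1
  Y(L1) = 0.000-0.01324j S between n1,n7
  I1: injects 0.00385 A into n5 (from n6)
  Y(C1) = 0.000+0.008282j S between n3,n5
  Y(C2) = 0.000+0.006995j S between n7,n6
  I2: injects 0.0104 A into n0 (from n1)
  Y(C3) = 0.000+0.004420j S between n5,n4
  Y(L2) = 0.000-1.785j S between n7,n6
  Y(R4) = 0.01376+0.000j S between n6,n1
  Y(C4) = 0.000+0.0008526j S between n6,n5
  Y(R5) = 0.0001151+0.000j S between n0,n5
  Y(L3) = 0.000-0.5759j S between n3,n7
  Y(R6) = 0.01894+0.000j S between n0,n4
  Y(R7) = 0.3802+0.000j S between n2,n3
  Y(R8) = 0.7194+0.000j S between n6,n3
  Y(R9) = 0.0001389+0.000j S between n0,n2
  I3: injects 0.0106 A into n1 (from n0)
Assemble and solve the 7×7 MNA system:
  V(n1)=-0.001502+0.006353j  V(n2)=-0.003346+0.002278j  V(n3)=-0.006066+0.002457j  V(n4)=0.01154+0.001305j  V(n5)=0.001849-0.2821j  V(n6)=-0.009577+0.0003755j  V(n7)=-0.008683+0.0009224j

0.001034-6.756e-05j A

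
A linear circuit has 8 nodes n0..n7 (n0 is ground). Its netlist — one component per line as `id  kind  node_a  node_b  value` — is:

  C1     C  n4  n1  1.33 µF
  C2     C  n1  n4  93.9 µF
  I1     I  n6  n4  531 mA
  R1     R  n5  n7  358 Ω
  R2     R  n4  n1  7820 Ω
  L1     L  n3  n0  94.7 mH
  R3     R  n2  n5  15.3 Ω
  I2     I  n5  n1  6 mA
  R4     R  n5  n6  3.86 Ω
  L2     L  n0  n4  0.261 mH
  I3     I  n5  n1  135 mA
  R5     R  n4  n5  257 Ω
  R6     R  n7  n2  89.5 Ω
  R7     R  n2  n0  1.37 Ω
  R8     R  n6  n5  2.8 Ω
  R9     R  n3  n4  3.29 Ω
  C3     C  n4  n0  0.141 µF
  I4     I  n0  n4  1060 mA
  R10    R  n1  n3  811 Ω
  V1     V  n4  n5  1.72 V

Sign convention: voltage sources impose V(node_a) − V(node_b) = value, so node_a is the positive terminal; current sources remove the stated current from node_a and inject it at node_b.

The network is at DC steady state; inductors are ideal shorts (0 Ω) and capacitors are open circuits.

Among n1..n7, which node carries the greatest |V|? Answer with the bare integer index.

1

Apply KCL at each of the 7 non-ground nodes and solve the resulting linear system.
Node n1: branches {C1, C2, R2, I2, I3, R10} → V_1 = 103.6
Node n2: branches {R3, R6, R7} → V_2 = -0.1458
Node n3: branches {L1, R9, R10} → V_3 = 0.000
Node n4: branches {C1, C2, I1, R2, L2, R5, R9, C3, I4, V1} → V_4 = 0.000
Node n5: branches {R1, R3, I2, R4, I3, R5, R8, V1} → V_5 = -1.720
Node n6: branches {I1, R4, R8} → V_6 = -2.582
Node n7: branches {R1, R6} → V_7 = -0.4606
Source currents: i(L1)=0.1278, i(L2)=-1.039, i(V1)=0.5589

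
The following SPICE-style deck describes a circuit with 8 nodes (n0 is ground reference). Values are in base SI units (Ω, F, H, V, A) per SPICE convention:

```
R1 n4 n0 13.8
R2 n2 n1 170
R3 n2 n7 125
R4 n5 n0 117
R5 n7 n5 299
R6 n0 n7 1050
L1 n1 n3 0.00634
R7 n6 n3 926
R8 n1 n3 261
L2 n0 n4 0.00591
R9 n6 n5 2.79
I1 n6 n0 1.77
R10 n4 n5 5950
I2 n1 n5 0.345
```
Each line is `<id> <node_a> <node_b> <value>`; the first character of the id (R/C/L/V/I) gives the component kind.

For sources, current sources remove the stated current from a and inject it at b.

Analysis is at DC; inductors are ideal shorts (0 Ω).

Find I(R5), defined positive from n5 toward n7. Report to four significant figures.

0.06096 A

MNA unknowns: 7 node voltages V₁..V_7 plus 2 source currents (L1, L2)
R1: Y=0.07246 on G[4,0]
R2: Y=0.005882 on G[2,1]
R3: Y=0.008000 on G[2,7]
R4: Y=0.008547 on G[5,0]
R5: Y=0.003344 on G[7,5]
R6: Y=0.0009524 on G[0,7]
L1: row V1−V3=0, i_L1 at 1,3
R7: Y=0.001080 on G[6,3]
R8: Y=0.003831 on G[1,3]
L2: row V0−V4=0, i_L2 at 0,4
R9: Y=0.3584 on G[6,5]
I1: z[6]−=1.77, z[0]+=1.77
R10: Y=0.0001681 on G[4,5]
I2: z[1]−=0.345, z[5]+=0.345
solve → V1=-273.6, V2=-230.9, V3=-273.6, V4=0.000, V5=-181.3, V6=-186.5, V7=-199.5
aux → i_L1=-0.09402, i_L2=0.03047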